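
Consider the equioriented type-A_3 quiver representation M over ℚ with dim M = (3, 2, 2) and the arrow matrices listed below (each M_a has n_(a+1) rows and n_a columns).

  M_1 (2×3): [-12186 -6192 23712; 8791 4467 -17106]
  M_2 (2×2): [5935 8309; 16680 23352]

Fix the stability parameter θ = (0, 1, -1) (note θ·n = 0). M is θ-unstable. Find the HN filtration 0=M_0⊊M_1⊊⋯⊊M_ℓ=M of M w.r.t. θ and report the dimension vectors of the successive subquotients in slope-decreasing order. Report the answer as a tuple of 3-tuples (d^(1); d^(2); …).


Interval decomposition of M: I[1,1], I[1,2], I[1,3], I[3,3].
HN type (ℓ=3): μ^(1)=1; μ^(2)=0; μ^(3)=-1

((0, 1, 0); (3, 1, 1); (0, 0, 1))


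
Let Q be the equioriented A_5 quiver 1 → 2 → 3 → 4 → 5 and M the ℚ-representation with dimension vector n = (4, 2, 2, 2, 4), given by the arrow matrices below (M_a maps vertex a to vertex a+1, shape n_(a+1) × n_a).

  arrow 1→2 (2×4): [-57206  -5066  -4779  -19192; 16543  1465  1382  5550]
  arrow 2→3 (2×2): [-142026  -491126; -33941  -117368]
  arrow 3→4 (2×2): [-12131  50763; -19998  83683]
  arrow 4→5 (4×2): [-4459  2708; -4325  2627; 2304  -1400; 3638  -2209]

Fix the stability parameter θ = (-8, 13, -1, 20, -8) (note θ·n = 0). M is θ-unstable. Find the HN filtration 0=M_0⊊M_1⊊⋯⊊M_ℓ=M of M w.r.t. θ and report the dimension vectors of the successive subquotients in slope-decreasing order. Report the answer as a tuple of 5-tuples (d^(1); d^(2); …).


Interval decomposition of M: I[1,1]^2, I[1,5]^2, I[5,5]^2.
HN type (ℓ=2): μ^(1)=6; μ^(2)=-8

((0, 2, 2, 2, 2); (4, 0, 0, 0, 2))


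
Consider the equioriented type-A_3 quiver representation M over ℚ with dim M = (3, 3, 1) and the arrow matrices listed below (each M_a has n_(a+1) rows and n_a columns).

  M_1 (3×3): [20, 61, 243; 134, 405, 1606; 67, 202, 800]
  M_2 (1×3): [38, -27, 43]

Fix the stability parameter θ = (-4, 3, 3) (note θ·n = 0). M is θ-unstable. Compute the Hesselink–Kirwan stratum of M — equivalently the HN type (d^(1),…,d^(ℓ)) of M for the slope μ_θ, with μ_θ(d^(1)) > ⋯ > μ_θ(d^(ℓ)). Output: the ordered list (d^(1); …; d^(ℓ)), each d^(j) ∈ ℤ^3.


Interval decomposition of M: I[1,2]^2, I[1,3].
HN type (ℓ=2): μ^(1)=3; μ^(2)=-4

((0, 3, 1); (3, 0, 0))


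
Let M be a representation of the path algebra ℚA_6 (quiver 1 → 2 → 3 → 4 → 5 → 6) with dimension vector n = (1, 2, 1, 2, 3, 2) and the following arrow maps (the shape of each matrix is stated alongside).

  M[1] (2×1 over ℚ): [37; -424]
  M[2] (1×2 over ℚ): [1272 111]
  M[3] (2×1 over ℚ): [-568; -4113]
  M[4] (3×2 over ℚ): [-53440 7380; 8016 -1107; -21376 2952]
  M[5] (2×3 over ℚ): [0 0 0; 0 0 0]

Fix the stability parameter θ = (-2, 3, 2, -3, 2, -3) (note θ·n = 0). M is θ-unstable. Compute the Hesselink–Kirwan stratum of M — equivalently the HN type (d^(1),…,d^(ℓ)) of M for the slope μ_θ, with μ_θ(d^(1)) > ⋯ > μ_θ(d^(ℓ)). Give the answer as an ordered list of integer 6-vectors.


Barcode: M ≅ I[1,2], I[2,5], I[4,4], I[5,5]^2, I[6,6]^2. HN layers by μ_θ (5 steps, strictly decreasing):
  μ^(1)=3; μ^(2)=2; μ^(3)=2/3; μ^(4)=-2; μ^(5)=-3

((0, 1, 0, 0, 0, 0); (0, 0, 0, 0, 3, 0); (0, 1, 1, 1, 0, 0); (1, 0, 0, 0, 0, 0); (0, 0, 0, 1, 0, 2))


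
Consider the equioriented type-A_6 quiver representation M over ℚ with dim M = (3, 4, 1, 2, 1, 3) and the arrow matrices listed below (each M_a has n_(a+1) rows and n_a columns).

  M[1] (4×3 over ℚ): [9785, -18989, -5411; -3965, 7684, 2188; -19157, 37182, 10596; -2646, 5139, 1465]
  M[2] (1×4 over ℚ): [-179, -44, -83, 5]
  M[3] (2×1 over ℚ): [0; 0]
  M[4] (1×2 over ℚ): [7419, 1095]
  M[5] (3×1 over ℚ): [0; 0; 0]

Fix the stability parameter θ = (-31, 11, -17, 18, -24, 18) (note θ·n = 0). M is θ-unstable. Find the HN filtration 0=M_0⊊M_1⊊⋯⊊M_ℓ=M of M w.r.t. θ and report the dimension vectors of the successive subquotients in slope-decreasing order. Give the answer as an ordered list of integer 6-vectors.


Via rank(M_{q-1}∘⋯∘M_p): M ≅ I[1,2]^2, I[1,3], I[2,2], I[4,4], I[4,5], I[6,6]^3.
μ_θ-semistable layers: μ^(1)=18; μ^(2)=11; μ^(3)=-3; μ^(4)=-31

((0, 0, 0, 1, 0, 3); (0, 3, 0, 0, 0, 0); (0, 1, 1, 1, 1, 0); (3, 0, 0, 0, 0, 0))


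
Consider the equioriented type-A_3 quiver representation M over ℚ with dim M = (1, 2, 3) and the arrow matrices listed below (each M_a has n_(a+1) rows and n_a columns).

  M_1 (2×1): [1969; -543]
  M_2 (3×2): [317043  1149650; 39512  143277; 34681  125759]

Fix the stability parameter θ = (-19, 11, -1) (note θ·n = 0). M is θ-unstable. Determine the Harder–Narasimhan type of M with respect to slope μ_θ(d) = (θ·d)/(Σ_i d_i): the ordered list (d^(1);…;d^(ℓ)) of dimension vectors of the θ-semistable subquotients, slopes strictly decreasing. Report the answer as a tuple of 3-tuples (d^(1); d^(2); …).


Barcode: M ≅ I[1,3], I[2,3], I[3,3]. HN layers by μ_θ (3 steps, strictly decreasing):
  μ^(1)=5; μ^(2)=-1; μ^(3)=-19

((0, 2, 2); (0, 0, 1); (1, 0, 0))


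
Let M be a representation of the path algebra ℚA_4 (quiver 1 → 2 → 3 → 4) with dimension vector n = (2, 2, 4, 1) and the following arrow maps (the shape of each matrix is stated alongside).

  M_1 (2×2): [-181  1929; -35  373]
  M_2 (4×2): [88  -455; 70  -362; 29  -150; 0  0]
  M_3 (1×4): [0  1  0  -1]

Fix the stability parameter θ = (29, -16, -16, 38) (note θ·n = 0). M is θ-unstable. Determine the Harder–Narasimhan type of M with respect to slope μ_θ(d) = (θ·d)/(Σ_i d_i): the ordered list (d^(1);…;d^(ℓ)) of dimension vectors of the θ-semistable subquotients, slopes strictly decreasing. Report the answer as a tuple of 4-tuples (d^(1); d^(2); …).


Barcode: M ≅ I[1,3], I[1,4], I[3,3]^2. HN layers by μ_θ (3 steps, strictly decreasing):
  μ^(1)=38; μ^(2)=-1; μ^(3)=-16

((0, 0, 0, 1); (2, 2, 2, 0); (0, 0, 2, 0))


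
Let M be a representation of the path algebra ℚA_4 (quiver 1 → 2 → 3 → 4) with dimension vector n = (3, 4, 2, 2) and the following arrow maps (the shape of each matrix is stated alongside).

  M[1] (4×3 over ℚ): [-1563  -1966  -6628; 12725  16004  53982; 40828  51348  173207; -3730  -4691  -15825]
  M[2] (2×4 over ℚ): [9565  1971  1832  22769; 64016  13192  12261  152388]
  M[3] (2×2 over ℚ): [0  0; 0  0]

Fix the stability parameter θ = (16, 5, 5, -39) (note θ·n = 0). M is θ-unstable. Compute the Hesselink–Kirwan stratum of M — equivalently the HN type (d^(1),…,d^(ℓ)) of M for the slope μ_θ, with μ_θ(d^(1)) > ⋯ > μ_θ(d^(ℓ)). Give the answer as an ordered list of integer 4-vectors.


Via rank(M_{q-1}∘⋯∘M_p): M ≅ I[1,2], I[1,3]^2, I[2,2], I[4,4]^2.
μ_θ-semistable layers: μ^(1)=21/2; μ^(2)=26/3; μ^(3)=5; μ^(4)=-39

((1, 1, 0, 0); (2, 2, 2, 0); (0, 1, 0, 0); (0, 0, 0, 2))


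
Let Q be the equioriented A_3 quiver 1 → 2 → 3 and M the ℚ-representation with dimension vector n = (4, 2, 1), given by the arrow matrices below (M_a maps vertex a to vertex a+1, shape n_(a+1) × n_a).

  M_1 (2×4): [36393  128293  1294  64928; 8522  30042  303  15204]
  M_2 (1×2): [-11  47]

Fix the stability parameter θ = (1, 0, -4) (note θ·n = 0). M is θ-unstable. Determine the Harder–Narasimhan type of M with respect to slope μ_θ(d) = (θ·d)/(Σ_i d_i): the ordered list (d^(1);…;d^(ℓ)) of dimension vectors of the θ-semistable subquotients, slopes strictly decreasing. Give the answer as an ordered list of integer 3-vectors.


Via rank(M_{q-1}∘⋯∘M_p): M ≅ I[1,1]^2, I[1,2], I[1,3].
μ_θ-semistable layers: μ^(1)=1; μ^(2)=1/2; μ^(3)=-1

((2, 0, 0); (1, 1, 0); (1, 1, 1))


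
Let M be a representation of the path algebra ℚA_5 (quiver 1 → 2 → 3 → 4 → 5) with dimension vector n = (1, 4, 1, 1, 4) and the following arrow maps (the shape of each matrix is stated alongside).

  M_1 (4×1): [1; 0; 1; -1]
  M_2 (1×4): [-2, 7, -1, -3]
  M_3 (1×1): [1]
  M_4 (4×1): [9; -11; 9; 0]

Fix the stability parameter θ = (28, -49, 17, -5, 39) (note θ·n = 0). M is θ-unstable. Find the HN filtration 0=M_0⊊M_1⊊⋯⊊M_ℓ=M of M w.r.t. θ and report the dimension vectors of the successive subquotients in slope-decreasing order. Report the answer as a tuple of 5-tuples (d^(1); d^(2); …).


Interval decomposition of M: I[1,2], I[2,2]^2, I[2,5], I[5,5]^3.
HN type (ℓ=4): μ^(1)=39; μ^(2)=6; μ^(3)=-21/2; μ^(4)=-49

((0, 0, 0, 0, 4); (0, 0, 1, 1, 0); (1, 1, 0, 0, 0); (0, 3, 0, 0, 0))


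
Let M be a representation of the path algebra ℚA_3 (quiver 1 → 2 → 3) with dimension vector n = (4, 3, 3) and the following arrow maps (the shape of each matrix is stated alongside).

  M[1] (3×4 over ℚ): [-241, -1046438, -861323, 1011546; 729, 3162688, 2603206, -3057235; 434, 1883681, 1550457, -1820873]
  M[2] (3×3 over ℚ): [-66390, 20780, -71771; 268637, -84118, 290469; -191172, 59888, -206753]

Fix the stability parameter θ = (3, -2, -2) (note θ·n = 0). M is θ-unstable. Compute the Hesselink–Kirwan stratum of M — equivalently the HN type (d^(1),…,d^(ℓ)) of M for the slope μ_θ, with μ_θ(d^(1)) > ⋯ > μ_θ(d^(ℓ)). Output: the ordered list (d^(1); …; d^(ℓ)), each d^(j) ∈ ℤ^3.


Interval decomposition of M: I[1,1], I[1,2], I[1,3]^2, I[3,3].
HN type (ℓ=4): μ^(1)=3; μ^(2)=1/2; μ^(3)=-1/3; μ^(4)=-2

((1, 0, 0); (1, 1, 0); (2, 2, 2); (0, 0, 1))


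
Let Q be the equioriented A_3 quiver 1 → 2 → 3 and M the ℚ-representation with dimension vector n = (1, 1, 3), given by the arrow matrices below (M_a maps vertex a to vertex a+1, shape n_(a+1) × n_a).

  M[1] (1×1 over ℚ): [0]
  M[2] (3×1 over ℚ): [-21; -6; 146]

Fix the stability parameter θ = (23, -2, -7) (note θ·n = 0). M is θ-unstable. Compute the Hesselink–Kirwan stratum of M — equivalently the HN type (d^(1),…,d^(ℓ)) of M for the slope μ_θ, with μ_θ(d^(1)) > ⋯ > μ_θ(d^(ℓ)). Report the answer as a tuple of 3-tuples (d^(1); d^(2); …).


Via rank(M_{q-1}∘⋯∘M_p): M ≅ I[1,1], I[2,3], I[3,3]^2.
μ_θ-semistable layers: μ^(1)=23; μ^(2)=-9/2; μ^(3)=-7

((1, 0, 0); (0, 1, 1); (0, 0, 2))


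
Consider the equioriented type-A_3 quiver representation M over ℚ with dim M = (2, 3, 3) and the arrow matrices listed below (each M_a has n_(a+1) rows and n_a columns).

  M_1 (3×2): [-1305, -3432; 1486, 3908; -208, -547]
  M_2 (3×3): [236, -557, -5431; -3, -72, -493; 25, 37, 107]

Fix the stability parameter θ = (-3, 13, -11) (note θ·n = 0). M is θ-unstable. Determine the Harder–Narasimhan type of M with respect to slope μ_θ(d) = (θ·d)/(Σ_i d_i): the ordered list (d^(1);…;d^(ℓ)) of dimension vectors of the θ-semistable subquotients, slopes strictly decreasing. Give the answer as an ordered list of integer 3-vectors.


Barcode: M ≅ I[1,3]^2, I[2,3]. HN layers by μ_θ (2 steps, strictly decreasing):
  μ^(1)=1; μ^(2)=-3

((0, 3, 3); (2, 0, 0))


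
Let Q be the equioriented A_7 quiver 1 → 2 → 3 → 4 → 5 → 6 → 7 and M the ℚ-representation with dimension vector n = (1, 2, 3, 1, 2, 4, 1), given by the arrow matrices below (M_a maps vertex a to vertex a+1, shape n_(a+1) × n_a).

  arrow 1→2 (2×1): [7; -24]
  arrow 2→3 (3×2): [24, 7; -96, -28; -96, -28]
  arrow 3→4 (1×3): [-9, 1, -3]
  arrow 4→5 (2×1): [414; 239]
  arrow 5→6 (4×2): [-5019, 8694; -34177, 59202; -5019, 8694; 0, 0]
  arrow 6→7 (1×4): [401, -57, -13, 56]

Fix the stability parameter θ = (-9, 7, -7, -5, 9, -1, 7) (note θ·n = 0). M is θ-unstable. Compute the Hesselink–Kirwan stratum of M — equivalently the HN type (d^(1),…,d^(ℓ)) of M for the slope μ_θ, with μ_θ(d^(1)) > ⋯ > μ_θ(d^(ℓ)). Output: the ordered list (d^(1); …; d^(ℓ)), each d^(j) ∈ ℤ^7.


Interval decomposition of M: I[1,2], I[2,5], I[3,3]^2, I[5,7], I[6,6]^3.
HN type (ℓ=7): μ^(1)=9; μ^(2)=7; μ^(3)=4; μ^(4)=-1; μ^(5)=-5/3; μ^(6)=-7; μ^(7)=-9

((0, 0, 0, 0, 1, 0, 0); (0, 1, 0, 0, 0, 0, 1); (0, 0, 0, 0, 1, 1, 0); (0, 0, 0, 0, 0, 3, 0); (0, 1, 1, 1, 0, 0, 0); (0, 0, 2, 0, 0, 0, 0); (1, 0, 0, 0, 0, 0, 0))


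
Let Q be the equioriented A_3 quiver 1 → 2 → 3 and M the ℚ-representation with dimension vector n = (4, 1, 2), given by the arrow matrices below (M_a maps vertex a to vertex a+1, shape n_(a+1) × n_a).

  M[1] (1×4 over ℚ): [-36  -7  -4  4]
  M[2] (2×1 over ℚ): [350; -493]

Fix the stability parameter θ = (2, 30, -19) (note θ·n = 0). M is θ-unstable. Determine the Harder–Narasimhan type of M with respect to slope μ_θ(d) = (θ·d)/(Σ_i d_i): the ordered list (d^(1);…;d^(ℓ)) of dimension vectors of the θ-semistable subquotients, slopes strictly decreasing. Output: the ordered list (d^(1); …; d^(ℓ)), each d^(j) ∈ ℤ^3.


Via rank(M_{q-1}∘⋯∘M_p): M ≅ I[1,1]^3, I[1,3], I[3,3].
μ_θ-semistable layers: μ^(1)=11/2; μ^(2)=2; μ^(3)=-19

((0, 1, 1); (4, 0, 0); (0, 0, 1))


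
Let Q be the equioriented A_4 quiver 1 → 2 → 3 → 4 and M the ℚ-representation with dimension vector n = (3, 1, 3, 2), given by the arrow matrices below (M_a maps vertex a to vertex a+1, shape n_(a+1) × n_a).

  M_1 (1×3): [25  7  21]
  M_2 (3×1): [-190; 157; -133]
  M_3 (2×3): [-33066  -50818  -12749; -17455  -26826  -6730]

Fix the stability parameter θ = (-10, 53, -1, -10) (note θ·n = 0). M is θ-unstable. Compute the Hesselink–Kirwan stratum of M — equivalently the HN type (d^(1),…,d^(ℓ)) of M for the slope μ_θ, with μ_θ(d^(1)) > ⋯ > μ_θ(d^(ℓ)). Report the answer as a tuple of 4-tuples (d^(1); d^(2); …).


Via rank(M_{q-1}∘⋯∘M_p): M ≅ I[1,1]^2, I[1,4], I[3,3], I[3,4].
μ_θ-semistable layers: μ^(1)=14; μ^(2)=-1; μ^(3)=-11/2; μ^(4)=-10

((0, 1, 1, 1); (0, 0, 1, 0); (0, 0, 1, 1); (3, 0, 0, 0))


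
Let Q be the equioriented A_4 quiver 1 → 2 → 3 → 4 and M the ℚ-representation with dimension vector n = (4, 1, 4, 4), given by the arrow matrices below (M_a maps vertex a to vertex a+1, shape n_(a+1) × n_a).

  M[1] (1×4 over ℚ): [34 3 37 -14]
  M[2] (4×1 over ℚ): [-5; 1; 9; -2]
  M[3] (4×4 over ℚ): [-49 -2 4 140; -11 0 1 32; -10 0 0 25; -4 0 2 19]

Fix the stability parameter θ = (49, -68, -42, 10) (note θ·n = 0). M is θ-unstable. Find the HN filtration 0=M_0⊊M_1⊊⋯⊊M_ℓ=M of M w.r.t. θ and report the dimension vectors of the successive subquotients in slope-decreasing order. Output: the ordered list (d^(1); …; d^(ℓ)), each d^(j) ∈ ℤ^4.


Barcode: M ≅ I[1,1]^3, I[1,4], I[3,3], I[3,4]^2, I[4,4]. HN layers by μ_θ (4 steps, strictly decreasing):
  μ^(1)=49; μ^(2)=10; μ^(3)=-61/3; μ^(4)=-42

((3, 0, 0, 0); (0, 0, 0, 4); (1, 1, 1, 0); (0, 0, 3, 0))


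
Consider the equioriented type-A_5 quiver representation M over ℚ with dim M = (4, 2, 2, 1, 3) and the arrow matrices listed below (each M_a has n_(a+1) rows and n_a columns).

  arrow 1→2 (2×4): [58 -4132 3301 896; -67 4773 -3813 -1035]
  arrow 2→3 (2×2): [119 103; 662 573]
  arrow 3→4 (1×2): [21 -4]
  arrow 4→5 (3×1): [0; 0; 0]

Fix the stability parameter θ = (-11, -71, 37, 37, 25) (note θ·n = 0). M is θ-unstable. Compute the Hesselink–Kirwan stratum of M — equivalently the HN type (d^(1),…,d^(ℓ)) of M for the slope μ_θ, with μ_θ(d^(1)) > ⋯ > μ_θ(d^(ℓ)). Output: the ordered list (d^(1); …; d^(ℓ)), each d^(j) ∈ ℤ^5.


Interval decomposition of M: I[1,1]^2, I[1,3], I[1,4], I[5,5]^3.
HN type (ℓ=4): μ^(1)=37; μ^(2)=25; μ^(3)=-11; μ^(4)=-41

((0, 0, 2, 1, 0); (0, 0, 0, 0, 3); (2, 0, 0, 0, 0); (2, 2, 0, 0, 0))


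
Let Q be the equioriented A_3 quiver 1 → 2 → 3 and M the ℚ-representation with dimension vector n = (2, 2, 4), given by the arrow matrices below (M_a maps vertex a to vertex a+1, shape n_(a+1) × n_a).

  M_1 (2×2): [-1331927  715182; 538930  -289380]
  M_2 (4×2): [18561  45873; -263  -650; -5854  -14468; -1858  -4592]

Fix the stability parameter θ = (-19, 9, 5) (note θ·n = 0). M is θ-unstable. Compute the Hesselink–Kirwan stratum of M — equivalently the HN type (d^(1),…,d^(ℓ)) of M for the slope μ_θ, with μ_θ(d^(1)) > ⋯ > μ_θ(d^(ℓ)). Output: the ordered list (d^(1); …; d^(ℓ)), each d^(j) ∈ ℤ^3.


Barcode: M ≅ I[1,1], I[1,3], I[2,3], I[3,3]^2. HN layers by μ_θ (3 steps, strictly decreasing):
  μ^(1)=7; μ^(2)=5; μ^(3)=-19

((0, 2, 2); (0, 0, 2); (2, 0, 0))


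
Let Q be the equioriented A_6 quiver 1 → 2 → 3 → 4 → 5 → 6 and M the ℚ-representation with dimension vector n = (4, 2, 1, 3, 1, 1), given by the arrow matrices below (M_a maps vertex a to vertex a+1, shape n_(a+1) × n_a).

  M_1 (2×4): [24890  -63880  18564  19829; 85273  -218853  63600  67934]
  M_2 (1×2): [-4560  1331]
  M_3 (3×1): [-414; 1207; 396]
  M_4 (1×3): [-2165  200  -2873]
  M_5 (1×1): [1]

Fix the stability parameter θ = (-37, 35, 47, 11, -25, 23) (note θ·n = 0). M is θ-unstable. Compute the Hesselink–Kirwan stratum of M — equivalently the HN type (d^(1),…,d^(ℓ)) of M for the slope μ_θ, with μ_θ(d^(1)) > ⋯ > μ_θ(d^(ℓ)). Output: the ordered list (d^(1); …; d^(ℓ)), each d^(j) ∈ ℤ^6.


Barcode: M ≅ I[1,1]^2, I[1,2], I[1,6], I[4,4]^2. HN layers by μ_θ (5 steps, strictly decreasing):
  μ^(1)=35; μ^(2)=23; μ^(3)=17; μ^(4)=11; μ^(5)=-37

((0, 1, 0, 0, 0, 0); (0, 0, 0, 0, 0, 1); (0, 1, 1, 1, 1, 0); (0, 0, 0, 2, 0, 0); (4, 0, 0, 0, 0, 0))


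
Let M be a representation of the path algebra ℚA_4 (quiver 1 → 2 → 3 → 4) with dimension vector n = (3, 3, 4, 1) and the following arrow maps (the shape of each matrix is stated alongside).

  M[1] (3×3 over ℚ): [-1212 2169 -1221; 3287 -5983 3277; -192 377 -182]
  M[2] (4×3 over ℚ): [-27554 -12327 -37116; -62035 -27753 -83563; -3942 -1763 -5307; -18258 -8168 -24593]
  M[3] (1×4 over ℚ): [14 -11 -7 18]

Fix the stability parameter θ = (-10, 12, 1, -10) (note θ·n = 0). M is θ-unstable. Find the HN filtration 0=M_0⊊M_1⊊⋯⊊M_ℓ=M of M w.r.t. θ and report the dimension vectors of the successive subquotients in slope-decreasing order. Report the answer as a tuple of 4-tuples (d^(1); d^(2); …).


Interval decomposition of M: I[1,3]^2, I[1,4], I[3,3].
HN type (ℓ=3): μ^(1)=13/2; μ^(2)=1; μ^(3)=-10

((0, 2, 2, 0); (0, 1, 2, 1); (3, 0, 0, 0))


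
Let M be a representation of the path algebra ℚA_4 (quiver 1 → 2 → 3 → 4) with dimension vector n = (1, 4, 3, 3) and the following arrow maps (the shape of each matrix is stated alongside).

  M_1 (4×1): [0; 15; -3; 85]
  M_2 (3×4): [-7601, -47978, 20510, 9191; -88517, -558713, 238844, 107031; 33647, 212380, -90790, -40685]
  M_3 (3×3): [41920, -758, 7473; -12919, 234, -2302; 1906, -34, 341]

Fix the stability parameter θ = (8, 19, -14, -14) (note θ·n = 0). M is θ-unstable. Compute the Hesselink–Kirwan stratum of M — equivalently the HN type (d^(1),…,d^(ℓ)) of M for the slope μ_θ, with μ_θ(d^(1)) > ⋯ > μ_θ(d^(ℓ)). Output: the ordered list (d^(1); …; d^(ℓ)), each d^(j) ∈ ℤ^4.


Via rank(M_{q-1}∘⋯∘M_p): M ≅ I[1,4], I[2,2], I[2,3], I[2,4], I[4,4].
μ_θ-semistable layers: μ^(1)=19; μ^(2)=5/2; μ^(3)=-1/4; μ^(4)=-3; μ^(5)=-14

((0, 1, 0, 0); (0, 1, 1, 0); (1, 1, 1, 1); (0, 1, 1, 1); (0, 0, 0, 1))


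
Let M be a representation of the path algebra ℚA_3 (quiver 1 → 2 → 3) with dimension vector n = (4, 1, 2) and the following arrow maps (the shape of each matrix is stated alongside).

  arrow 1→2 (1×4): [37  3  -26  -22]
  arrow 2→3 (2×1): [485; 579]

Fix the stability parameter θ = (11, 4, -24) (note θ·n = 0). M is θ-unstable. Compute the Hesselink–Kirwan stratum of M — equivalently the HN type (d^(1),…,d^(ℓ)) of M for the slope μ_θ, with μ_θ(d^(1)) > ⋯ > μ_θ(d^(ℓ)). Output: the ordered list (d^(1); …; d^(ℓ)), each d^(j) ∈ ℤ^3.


Barcode: M ≅ I[1,1]^3, I[1,3], I[3,3]. HN layers by μ_θ (3 steps, strictly decreasing):
  μ^(1)=11; μ^(2)=-3; μ^(3)=-24

((3, 0, 0); (1, 1, 1); (0, 0, 1))


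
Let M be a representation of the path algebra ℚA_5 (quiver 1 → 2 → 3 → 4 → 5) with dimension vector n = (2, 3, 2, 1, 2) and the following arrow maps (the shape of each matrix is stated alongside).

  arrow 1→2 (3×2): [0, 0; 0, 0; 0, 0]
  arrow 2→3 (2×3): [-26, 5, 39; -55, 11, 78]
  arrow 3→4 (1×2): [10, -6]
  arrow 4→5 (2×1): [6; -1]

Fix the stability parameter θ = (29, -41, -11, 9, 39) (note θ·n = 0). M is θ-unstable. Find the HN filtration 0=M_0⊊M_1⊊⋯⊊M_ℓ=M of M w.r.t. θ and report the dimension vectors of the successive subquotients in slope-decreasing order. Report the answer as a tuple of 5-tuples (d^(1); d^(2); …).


Via rank(M_{q-1}∘⋯∘M_p): M ≅ I[1,1]^2, I[2,2], I[2,3], I[2,5], I[5,5].
μ_θ-semistable layers: μ^(1)=39; μ^(2)=29; μ^(3)=9; μ^(4)=-11; μ^(5)=-41

((0, 0, 0, 0, 2); (2, 0, 0, 0, 0); (0, 0, 0, 1, 0); (0, 0, 2, 0, 0); (0, 3, 0, 0, 0))


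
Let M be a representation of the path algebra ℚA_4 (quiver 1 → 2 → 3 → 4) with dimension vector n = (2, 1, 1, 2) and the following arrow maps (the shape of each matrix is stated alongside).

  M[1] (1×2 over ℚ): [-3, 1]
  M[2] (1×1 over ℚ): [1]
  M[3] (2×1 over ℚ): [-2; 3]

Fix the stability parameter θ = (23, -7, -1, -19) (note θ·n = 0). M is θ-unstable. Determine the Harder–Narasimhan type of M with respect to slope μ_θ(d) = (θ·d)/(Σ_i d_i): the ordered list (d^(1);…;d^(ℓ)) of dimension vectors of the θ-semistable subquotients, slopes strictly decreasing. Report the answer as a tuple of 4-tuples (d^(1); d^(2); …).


Barcode: M ≅ I[1,1], I[1,4], I[4,4]. HN layers by μ_θ (3 steps, strictly decreasing):
  μ^(1)=23; μ^(2)=-1; μ^(3)=-19

((1, 0, 0, 0); (1, 1, 1, 1); (0, 0, 0, 1))


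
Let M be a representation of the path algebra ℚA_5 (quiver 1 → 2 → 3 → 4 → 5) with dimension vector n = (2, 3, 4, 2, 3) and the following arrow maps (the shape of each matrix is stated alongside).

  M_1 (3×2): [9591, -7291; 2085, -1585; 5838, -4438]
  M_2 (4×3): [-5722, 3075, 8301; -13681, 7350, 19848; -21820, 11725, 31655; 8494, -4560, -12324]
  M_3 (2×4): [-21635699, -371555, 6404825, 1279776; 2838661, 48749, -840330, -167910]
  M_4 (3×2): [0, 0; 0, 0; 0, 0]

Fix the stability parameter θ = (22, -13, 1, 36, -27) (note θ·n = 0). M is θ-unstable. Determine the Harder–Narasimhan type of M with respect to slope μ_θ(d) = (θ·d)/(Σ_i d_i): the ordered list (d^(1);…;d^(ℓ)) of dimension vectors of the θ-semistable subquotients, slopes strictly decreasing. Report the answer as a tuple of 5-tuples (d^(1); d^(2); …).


Interval decomposition of M: I[1,1], I[1,4], I[2,2], I[2,4], I[3,3]^2, I[5,5]^3.
HN type (ℓ=6): μ^(1)=36; μ^(2)=22; μ^(3)=10/3; μ^(4)=1; μ^(5)=-13; μ^(6)=-27

((0, 0, 0, 2, 0); (1, 0, 0, 0, 0); (1, 1, 1, 0, 0); (0, 0, 3, 0, 0); (0, 2, 0, 0, 0); (0, 0, 0, 0, 3))


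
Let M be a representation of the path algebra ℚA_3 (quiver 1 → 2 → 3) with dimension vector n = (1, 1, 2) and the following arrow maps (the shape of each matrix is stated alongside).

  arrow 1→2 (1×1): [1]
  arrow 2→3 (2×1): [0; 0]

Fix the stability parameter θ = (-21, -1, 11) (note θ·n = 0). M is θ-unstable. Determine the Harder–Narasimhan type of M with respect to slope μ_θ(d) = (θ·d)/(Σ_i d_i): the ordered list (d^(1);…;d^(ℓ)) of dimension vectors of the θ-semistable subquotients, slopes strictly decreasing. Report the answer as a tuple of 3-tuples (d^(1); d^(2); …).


Interval decomposition of M: I[1,2], I[3,3]^2.
HN type (ℓ=3): μ^(1)=11; μ^(2)=-1; μ^(3)=-21

((0, 0, 2); (0, 1, 0); (1, 0, 0))


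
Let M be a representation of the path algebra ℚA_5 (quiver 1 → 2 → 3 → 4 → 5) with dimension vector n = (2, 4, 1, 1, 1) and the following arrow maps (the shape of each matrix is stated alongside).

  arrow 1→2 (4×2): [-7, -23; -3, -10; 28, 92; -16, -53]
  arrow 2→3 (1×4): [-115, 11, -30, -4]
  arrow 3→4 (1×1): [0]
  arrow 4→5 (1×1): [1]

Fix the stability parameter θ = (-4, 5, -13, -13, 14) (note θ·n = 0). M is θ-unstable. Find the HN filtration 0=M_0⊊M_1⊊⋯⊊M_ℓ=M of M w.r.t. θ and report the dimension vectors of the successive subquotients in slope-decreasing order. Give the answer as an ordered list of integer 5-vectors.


Via rank(M_{q-1}∘⋯∘M_p): M ≅ I[1,2], I[1,3], I[2,2]^2, I[4,5].
μ_θ-semistable layers: μ^(1)=14; μ^(2)=5; μ^(3)=-4; μ^(4)=-13

((0, 0, 0, 0, 1); (0, 3, 0, 0, 0); (2, 1, 1, 0, 0); (0, 0, 0, 1, 0))


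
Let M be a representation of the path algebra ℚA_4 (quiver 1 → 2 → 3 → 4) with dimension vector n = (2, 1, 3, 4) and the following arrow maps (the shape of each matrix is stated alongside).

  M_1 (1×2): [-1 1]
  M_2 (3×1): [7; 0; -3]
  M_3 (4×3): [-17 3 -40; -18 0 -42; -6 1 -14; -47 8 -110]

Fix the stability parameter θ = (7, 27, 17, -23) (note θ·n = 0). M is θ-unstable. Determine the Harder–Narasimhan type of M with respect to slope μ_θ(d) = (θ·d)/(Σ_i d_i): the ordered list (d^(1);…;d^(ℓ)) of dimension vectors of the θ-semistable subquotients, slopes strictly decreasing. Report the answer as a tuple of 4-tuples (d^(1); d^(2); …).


Via rank(M_{q-1}∘⋯∘M_p): M ≅ I[1,1], I[1,4], I[3,4]^2, I[4,4].
μ_θ-semistable layers: μ^(1)=7; μ^(2)=-3; μ^(3)=-23

((2, 1, 1, 1); (0, 0, 2, 2); (0, 0, 0, 1))


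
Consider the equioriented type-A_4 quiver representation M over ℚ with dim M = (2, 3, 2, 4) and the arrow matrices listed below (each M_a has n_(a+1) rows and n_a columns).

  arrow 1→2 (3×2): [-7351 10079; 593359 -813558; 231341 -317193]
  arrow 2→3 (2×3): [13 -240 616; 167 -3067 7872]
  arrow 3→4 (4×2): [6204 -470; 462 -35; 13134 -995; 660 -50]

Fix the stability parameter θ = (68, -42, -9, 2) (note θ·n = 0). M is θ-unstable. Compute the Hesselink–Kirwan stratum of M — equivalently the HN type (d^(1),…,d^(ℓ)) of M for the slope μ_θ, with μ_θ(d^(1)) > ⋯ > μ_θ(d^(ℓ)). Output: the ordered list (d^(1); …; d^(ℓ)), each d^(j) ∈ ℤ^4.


Interval decomposition of M: I[1,3], I[1,4], I[2,2], I[4,4]^3.
HN type (ℓ=4): μ^(1)=17/3; μ^(2)=19/4; μ^(3)=2; μ^(4)=-42

((1, 1, 1, 0); (1, 1, 1, 1); (0, 0, 0, 3); (0, 1, 0, 0))


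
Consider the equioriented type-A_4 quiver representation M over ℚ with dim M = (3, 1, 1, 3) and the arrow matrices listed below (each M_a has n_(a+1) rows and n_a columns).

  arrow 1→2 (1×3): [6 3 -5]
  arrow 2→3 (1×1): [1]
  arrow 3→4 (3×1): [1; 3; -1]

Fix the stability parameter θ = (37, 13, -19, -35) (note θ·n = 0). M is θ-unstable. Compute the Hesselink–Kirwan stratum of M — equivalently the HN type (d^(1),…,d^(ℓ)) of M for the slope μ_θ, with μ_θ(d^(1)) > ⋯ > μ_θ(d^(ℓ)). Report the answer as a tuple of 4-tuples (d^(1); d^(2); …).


Barcode: M ≅ I[1,1]^2, I[1,4], I[4,4]^2. HN layers by μ_θ (3 steps, strictly decreasing):
  μ^(1)=37; μ^(2)=-1; μ^(3)=-35

((2, 0, 0, 0); (1, 1, 1, 1); (0, 0, 0, 2))


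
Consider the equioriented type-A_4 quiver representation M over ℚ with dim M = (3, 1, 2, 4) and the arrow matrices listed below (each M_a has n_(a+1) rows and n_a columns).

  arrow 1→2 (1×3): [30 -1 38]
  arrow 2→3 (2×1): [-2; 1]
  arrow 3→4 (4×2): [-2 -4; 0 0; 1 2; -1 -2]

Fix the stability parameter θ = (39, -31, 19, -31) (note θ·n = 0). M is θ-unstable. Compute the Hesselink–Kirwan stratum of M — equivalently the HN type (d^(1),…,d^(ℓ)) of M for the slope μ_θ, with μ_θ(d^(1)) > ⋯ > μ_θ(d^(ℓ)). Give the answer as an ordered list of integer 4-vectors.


Barcode: M ≅ I[1,1]^2, I[1,3], I[3,4], I[4,4]^3. HN layers by μ_θ (5 steps, strictly decreasing):
  μ^(1)=39; μ^(2)=19; μ^(3)=4; μ^(4)=-6; μ^(5)=-31

((2, 0, 0, 0); (0, 0, 1, 0); (1, 1, 0, 0); (0, 0, 1, 1); (0, 0, 0, 3))


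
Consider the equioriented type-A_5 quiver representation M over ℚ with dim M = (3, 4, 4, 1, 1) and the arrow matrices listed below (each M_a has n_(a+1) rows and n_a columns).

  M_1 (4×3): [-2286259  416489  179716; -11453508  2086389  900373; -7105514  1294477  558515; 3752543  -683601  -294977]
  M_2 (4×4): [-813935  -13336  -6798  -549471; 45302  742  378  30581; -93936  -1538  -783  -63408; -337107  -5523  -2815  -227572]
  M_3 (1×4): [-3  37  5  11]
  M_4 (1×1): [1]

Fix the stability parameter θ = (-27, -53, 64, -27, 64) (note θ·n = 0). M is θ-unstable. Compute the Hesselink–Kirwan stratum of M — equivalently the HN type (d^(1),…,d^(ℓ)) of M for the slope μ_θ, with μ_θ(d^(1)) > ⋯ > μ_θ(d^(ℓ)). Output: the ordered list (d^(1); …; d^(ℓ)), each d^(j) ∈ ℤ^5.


Interval decomposition of M: I[1,3]^2, I[1,5], I[2,3].
HN type (ℓ=4): μ^(1)=64; μ^(2)=37/2; μ^(3)=-40; μ^(4)=-53

((0, 0, 3, 0, 1); (0, 0, 1, 1, 0); (3, 3, 0, 0, 0); (0, 1, 0, 0, 0))


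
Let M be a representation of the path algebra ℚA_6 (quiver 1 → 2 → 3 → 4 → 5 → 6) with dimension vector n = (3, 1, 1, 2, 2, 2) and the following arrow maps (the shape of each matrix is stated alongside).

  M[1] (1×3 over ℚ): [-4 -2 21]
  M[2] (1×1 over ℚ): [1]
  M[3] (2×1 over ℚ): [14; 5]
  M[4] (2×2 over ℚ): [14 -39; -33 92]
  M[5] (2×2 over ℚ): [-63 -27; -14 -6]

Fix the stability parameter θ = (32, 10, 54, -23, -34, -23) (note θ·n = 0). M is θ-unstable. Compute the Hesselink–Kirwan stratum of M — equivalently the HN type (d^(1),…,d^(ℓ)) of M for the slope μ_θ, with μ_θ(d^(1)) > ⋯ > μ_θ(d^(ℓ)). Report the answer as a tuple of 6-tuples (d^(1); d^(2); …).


Via rank(M_{q-1}∘⋯∘M_p): M ≅ I[1,1]^2, I[1,6], I[4,5], I[6,6].
μ_θ-semistable layers: μ^(1)=32; μ^(2)=8/3; μ^(3)=-23; μ^(4)=-57/2

((2, 0, 0, 0, 0, 0); (1, 1, 1, 1, 1, 1); (0, 0, 0, 0, 0, 1); (0, 0, 0, 1, 1, 0))


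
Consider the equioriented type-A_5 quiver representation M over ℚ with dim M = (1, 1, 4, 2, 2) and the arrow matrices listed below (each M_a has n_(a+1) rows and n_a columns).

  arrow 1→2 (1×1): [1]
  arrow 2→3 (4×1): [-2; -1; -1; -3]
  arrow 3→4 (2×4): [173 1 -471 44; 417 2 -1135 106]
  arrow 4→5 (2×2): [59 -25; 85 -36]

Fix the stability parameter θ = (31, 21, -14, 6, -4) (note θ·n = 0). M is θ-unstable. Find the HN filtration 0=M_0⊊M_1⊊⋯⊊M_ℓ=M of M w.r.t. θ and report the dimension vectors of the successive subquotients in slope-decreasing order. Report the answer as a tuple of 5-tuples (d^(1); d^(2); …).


Interval decomposition of M: I[1,5], I[3,3]^2, I[3,5].
HN type (ℓ=3): μ^(1)=8; μ^(2)=1; μ^(3)=-14

((1, 1, 1, 1, 1); (0, 0, 0, 1, 1); (0, 0, 3, 0, 0))


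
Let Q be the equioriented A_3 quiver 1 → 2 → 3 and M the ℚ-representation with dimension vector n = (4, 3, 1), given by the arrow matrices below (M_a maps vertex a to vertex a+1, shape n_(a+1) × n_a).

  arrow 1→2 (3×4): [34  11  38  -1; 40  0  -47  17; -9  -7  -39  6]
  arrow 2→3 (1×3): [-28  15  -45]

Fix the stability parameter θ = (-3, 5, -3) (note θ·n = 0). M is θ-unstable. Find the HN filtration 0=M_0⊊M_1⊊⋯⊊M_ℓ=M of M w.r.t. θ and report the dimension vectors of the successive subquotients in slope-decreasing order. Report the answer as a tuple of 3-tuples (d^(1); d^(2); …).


Interval decomposition of M: I[1,1], I[1,2]^2, I[1,3].
HN type (ℓ=3): μ^(1)=5; μ^(2)=1; μ^(3)=-3

((0, 2, 0); (0, 1, 1); (4, 0, 0))


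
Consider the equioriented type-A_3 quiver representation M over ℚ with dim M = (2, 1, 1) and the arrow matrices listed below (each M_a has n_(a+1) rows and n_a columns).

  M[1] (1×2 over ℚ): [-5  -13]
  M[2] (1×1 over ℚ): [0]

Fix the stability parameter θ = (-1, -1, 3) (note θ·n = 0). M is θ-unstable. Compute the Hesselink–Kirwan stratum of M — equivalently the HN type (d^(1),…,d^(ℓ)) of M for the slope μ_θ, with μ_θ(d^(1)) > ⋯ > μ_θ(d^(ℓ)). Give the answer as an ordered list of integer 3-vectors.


Barcode: M ≅ I[1,1], I[1,2], I[3,3]. HN layers by μ_θ (2 steps, strictly decreasing):
  μ^(1)=3; μ^(2)=-1

((0, 0, 1); (2, 1, 0))


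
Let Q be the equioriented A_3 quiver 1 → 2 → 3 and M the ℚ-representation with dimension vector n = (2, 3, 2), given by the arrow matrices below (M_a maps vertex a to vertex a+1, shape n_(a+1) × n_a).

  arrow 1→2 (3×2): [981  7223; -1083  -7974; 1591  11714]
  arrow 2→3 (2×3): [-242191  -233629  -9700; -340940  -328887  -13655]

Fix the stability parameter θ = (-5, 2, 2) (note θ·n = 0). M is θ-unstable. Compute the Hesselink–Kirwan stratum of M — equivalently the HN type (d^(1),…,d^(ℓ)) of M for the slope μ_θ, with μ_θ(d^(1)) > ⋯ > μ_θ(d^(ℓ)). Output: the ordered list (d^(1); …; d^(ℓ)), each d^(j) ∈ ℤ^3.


Via rank(M_{q-1}∘⋯∘M_p): M ≅ I[1,2], I[1,3], I[2,3].
μ_θ-semistable layers: μ^(1)=2; μ^(2)=-5

((0, 3, 2); (2, 0, 0))


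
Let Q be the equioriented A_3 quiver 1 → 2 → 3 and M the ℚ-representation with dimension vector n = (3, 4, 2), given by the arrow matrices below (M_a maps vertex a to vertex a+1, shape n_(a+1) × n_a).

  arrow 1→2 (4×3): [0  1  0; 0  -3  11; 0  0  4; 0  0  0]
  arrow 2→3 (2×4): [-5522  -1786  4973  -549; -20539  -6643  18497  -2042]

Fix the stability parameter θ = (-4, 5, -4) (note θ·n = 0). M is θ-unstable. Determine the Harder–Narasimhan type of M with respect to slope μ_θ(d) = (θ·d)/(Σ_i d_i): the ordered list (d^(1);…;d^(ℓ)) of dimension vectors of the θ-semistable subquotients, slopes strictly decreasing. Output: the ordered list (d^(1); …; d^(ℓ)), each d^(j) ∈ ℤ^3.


Barcode: M ≅ I[1,1], I[1,2], I[1,3], I[2,2], I[2,3]. HN layers by μ_θ (3 steps, strictly decreasing):
  μ^(1)=5; μ^(2)=1/2; μ^(3)=-4

((0, 2, 0); (0, 2, 2); (3, 0, 0))


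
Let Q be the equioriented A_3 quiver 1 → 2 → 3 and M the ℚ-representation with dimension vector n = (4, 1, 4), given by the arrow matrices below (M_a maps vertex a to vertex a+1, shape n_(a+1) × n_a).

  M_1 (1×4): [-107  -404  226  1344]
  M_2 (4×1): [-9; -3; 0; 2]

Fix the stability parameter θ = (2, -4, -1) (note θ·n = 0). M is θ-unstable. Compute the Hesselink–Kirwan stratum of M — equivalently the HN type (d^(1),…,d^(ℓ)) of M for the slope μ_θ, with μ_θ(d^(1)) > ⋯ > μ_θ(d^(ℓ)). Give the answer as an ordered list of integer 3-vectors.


Barcode: M ≅ I[1,1]^3, I[1,3], I[3,3]^3. HN layers by μ_θ (2 steps, strictly decreasing):
  μ^(1)=2; μ^(2)=-1

((3, 0, 0); (1, 1, 4))


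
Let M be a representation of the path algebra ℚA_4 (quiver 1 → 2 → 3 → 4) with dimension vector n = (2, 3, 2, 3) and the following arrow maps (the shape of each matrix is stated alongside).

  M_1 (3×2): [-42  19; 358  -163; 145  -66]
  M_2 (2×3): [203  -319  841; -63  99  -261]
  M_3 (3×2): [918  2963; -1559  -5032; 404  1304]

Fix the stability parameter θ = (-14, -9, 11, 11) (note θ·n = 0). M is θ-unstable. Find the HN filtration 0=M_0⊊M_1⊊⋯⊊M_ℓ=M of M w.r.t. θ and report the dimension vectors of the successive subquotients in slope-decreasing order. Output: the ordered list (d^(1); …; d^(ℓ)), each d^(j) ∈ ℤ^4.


Barcode: M ≅ I[1,2], I[1,4], I[2,2], I[3,4], I[4,4]. HN layers by μ_θ (3 steps, strictly decreasing):
  μ^(1)=11; μ^(2)=-9; μ^(3)=-14

((0, 0, 2, 3); (0, 3, 0, 0); (2, 0, 0, 0))


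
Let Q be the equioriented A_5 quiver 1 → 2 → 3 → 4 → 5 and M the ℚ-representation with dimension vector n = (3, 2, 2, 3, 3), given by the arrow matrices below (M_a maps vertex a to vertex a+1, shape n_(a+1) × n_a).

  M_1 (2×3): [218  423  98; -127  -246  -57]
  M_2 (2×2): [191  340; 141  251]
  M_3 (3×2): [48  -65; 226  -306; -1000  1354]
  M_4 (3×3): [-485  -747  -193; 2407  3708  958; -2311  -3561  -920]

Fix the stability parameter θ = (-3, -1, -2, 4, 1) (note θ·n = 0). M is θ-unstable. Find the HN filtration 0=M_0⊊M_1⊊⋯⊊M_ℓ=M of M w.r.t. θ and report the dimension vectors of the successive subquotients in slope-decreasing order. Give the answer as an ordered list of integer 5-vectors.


Interval decomposition of M: I[1,1], I[1,5]^2, I[4,5].
HN type (ℓ=3): μ^(1)=5/2; μ^(2)=-3/2; μ^(3)=-3

((0, 0, 0, 3, 3); (0, 2, 2, 0, 0); (3, 0, 0, 0, 0))


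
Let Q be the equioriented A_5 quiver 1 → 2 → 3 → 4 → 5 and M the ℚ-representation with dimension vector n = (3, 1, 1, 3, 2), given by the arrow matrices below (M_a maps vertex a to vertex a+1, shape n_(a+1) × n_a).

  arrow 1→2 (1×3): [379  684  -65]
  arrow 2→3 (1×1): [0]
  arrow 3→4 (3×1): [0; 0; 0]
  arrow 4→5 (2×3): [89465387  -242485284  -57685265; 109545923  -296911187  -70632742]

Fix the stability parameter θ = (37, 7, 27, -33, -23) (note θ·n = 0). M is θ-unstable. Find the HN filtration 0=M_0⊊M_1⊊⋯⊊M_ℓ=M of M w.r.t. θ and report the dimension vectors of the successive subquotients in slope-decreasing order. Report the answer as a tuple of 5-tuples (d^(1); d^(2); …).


Via rank(M_{q-1}∘⋯∘M_p): M ≅ I[1,1]^2, I[1,2], I[3,3], I[4,4], I[4,5]^2.
μ_θ-semistable layers: μ^(1)=37; μ^(2)=27; μ^(3)=22; μ^(4)=-23; μ^(5)=-33

((2, 0, 0, 0, 0); (0, 0, 1, 0, 0); (1, 1, 0, 0, 0); (0, 0, 0, 0, 2); (0, 0, 0, 3, 0))


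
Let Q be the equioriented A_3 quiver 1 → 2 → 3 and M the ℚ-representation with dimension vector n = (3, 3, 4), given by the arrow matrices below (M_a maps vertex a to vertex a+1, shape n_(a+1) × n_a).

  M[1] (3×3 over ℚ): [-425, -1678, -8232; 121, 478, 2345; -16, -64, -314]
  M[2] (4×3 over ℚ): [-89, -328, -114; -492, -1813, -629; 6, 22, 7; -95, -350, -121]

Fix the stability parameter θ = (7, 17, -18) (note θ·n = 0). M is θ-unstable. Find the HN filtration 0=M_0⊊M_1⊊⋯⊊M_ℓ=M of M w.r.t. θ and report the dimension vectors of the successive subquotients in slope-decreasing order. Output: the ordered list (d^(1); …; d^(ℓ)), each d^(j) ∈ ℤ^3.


Barcode: M ≅ I[1,1], I[1,3]^2, I[2,3], I[3,3]. HN layers by μ_θ (4 steps, strictly decreasing):
  μ^(1)=7; μ^(2)=2; μ^(3)=-1/2; μ^(4)=-18

((1, 0, 0); (2, 2, 2); (0, 1, 1); (0, 0, 1))


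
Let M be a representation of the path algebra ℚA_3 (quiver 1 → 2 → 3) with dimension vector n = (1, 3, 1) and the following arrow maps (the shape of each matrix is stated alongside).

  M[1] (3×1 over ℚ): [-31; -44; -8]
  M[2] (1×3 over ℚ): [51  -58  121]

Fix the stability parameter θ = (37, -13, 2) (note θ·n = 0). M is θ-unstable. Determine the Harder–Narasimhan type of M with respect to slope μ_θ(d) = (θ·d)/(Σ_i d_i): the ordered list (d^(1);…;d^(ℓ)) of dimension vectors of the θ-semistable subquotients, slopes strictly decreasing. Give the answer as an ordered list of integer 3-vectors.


Via rank(M_{q-1}∘⋯∘M_p): M ≅ I[1,3], I[2,2]^2.
μ_θ-semistable layers: μ^(1)=26/3; μ^(2)=-13

((1, 1, 1); (0, 2, 0))


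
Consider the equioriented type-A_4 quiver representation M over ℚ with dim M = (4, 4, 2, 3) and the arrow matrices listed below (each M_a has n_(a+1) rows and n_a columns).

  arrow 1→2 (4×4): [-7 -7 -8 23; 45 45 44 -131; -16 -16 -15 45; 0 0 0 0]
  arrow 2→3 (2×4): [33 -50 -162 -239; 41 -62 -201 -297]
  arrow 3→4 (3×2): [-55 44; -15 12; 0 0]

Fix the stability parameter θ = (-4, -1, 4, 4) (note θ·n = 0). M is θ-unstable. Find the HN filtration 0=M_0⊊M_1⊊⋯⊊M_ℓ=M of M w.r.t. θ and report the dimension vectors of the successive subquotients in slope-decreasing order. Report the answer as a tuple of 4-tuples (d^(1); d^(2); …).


Via rank(M_{q-1}∘⋯∘M_p): M ≅ I[1,1], I[1,2], I[1,3], I[1,4], I[2,2], I[4,4]^2.
μ_θ-semistable layers: μ^(1)=4; μ^(2)=-1; μ^(3)=-4

((0, 0, 2, 3); (0, 4, 0, 0); (4, 0, 0, 0))


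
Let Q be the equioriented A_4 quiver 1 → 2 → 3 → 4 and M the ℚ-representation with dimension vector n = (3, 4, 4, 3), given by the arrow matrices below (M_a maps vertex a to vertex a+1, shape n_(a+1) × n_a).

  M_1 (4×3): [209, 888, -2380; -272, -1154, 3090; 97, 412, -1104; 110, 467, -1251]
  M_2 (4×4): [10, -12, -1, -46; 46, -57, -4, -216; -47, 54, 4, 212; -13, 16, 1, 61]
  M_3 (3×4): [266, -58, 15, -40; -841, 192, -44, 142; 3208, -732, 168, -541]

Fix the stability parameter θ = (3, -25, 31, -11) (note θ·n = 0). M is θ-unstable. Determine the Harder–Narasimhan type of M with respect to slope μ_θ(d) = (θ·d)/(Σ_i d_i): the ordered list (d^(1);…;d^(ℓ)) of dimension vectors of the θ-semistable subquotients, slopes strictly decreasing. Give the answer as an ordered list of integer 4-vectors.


Barcode: M ≅ I[1,1], I[1,4]^2, I[2,3], I[2,4]. HN layers by μ_θ (5 steps, strictly decreasing):
  μ^(1)=31; μ^(2)=10; μ^(3)=3; μ^(4)=-11; μ^(5)=-25

((0, 0, 1, 0); (0, 0, 3, 3); (1, 0, 0, 0); (2, 2, 0, 0); (0, 2, 0, 0))
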